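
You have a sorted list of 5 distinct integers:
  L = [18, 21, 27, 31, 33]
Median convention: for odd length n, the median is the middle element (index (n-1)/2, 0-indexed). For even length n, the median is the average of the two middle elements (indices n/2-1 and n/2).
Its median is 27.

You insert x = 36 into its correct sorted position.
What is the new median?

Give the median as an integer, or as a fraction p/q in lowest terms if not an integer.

Old list (sorted, length 5): [18, 21, 27, 31, 33]
Old median = 27
Insert x = 36
Old length odd (5). Middle was index 2 = 27.
New length even (6). New median = avg of two middle elements.
x = 36: 5 elements are < x, 0 elements are > x.
New sorted list: [18, 21, 27, 31, 33, 36]
New median = 29

Answer: 29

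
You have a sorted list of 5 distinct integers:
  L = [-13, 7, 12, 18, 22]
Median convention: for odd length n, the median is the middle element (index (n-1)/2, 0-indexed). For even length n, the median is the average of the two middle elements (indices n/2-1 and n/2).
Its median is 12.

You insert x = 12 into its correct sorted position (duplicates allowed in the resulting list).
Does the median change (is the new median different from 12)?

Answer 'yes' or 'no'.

Old median = 12
Insert x = 12
New median = 12
Changed? no

Answer: no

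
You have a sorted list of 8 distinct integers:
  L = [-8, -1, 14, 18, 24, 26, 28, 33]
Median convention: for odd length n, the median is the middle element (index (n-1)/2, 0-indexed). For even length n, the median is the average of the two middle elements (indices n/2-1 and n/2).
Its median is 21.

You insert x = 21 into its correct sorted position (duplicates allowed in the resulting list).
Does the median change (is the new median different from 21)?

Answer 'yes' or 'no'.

Answer: no

Derivation:
Old median = 21
Insert x = 21
New median = 21
Changed? no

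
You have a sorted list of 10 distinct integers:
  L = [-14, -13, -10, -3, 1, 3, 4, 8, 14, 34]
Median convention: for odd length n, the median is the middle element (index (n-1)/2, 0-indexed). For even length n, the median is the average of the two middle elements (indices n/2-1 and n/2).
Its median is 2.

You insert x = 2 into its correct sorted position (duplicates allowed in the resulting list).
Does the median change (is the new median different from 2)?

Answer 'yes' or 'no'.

Old median = 2
Insert x = 2
New median = 2
Changed? no

Answer: no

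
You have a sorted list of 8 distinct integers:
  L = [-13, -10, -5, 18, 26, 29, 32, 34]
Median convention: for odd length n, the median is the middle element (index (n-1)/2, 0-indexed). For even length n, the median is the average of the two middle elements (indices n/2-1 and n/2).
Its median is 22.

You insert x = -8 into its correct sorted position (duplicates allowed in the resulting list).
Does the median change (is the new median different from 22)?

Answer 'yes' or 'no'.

Answer: yes

Derivation:
Old median = 22
Insert x = -8
New median = 18
Changed? yes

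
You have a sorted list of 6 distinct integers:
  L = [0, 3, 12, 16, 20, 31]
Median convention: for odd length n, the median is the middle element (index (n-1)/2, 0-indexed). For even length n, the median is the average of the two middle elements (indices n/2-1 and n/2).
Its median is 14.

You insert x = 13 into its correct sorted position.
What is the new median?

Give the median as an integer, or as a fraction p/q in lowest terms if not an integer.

Old list (sorted, length 6): [0, 3, 12, 16, 20, 31]
Old median = 14
Insert x = 13
Old length even (6). Middle pair: indices 2,3 = 12,16.
New length odd (7). New median = single middle element.
x = 13: 3 elements are < x, 3 elements are > x.
New sorted list: [0, 3, 12, 13, 16, 20, 31]
New median = 13

Answer: 13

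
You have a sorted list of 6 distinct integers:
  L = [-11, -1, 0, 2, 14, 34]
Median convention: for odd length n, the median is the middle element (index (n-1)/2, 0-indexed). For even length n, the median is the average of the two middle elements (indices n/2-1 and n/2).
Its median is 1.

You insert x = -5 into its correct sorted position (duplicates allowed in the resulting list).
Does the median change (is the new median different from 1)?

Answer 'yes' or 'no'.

Old median = 1
Insert x = -5
New median = 0
Changed? yes

Answer: yes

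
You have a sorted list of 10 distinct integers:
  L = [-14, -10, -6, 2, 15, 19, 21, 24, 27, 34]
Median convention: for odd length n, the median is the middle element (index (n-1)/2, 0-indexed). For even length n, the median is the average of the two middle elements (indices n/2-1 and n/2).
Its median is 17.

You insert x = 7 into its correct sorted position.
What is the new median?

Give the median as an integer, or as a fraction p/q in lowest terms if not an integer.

Old list (sorted, length 10): [-14, -10, -6, 2, 15, 19, 21, 24, 27, 34]
Old median = 17
Insert x = 7
Old length even (10). Middle pair: indices 4,5 = 15,19.
New length odd (11). New median = single middle element.
x = 7: 4 elements are < x, 6 elements are > x.
New sorted list: [-14, -10, -6, 2, 7, 15, 19, 21, 24, 27, 34]
New median = 15

Answer: 15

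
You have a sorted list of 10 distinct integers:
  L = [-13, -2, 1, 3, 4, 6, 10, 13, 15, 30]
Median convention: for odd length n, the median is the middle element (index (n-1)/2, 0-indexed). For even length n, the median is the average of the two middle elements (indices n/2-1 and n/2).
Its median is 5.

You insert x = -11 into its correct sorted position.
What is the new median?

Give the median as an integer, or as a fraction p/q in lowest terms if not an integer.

Old list (sorted, length 10): [-13, -2, 1, 3, 4, 6, 10, 13, 15, 30]
Old median = 5
Insert x = -11
Old length even (10). Middle pair: indices 4,5 = 4,6.
New length odd (11). New median = single middle element.
x = -11: 1 elements are < x, 9 elements are > x.
New sorted list: [-13, -11, -2, 1, 3, 4, 6, 10, 13, 15, 30]
New median = 4

Answer: 4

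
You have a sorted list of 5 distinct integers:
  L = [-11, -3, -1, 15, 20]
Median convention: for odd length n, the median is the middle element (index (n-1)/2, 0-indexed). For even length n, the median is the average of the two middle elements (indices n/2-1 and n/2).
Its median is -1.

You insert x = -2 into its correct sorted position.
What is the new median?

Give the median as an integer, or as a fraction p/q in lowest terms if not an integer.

Answer: -3/2

Derivation:
Old list (sorted, length 5): [-11, -3, -1, 15, 20]
Old median = -1
Insert x = -2
Old length odd (5). Middle was index 2 = -1.
New length even (6). New median = avg of two middle elements.
x = -2: 2 elements are < x, 3 elements are > x.
New sorted list: [-11, -3, -2, -1, 15, 20]
New median = -3/2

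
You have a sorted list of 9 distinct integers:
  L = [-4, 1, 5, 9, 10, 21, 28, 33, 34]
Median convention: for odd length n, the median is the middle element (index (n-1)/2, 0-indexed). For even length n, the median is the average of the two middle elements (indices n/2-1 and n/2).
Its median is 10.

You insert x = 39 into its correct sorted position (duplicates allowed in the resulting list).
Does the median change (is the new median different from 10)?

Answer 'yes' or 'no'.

Answer: yes

Derivation:
Old median = 10
Insert x = 39
New median = 31/2
Changed? yes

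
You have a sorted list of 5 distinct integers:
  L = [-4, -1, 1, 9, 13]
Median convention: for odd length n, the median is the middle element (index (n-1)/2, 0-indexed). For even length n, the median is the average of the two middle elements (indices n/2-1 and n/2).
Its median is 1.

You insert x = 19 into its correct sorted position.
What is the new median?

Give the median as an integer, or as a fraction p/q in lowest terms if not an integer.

Answer: 5

Derivation:
Old list (sorted, length 5): [-4, -1, 1, 9, 13]
Old median = 1
Insert x = 19
Old length odd (5). Middle was index 2 = 1.
New length even (6). New median = avg of two middle elements.
x = 19: 5 elements are < x, 0 elements are > x.
New sorted list: [-4, -1, 1, 9, 13, 19]
New median = 5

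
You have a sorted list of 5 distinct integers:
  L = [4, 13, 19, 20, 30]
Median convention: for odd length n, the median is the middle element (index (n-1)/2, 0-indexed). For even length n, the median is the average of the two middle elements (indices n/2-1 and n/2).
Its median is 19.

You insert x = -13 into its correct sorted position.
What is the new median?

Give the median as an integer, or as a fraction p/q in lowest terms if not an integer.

Old list (sorted, length 5): [4, 13, 19, 20, 30]
Old median = 19
Insert x = -13
Old length odd (5). Middle was index 2 = 19.
New length even (6). New median = avg of two middle elements.
x = -13: 0 elements are < x, 5 elements are > x.
New sorted list: [-13, 4, 13, 19, 20, 30]
New median = 16

Answer: 16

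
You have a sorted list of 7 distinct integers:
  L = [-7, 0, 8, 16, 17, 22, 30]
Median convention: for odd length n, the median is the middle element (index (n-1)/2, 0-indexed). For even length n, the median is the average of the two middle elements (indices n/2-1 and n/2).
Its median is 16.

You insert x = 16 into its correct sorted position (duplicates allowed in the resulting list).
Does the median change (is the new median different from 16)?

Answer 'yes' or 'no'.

Answer: no

Derivation:
Old median = 16
Insert x = 16
New median = 16
Changed? no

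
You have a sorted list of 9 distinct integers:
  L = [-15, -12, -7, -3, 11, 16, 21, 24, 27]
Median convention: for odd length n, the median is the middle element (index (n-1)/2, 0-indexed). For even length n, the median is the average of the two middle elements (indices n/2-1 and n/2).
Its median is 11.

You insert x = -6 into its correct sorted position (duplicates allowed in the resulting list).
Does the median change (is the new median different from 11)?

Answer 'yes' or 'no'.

Old median = 11
Insert x = -6
New median = 4
Changed? yes

Answer: yes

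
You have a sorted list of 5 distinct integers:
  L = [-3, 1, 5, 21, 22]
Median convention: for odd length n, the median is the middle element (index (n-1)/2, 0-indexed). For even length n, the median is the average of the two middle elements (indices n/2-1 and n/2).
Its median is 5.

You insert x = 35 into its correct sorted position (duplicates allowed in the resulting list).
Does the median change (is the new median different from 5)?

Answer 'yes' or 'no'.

Answer: yes

Derivation:
Old median = 5
Insert x = 35
New median = 13
Changed? yes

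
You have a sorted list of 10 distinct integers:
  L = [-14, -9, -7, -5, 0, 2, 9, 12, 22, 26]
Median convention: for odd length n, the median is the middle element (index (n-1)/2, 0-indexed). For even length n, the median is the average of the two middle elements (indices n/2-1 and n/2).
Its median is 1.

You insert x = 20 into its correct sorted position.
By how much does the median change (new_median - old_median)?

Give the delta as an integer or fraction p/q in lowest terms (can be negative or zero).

Answer: 1

Derivation:
Old median = 1
After inserting x = 20: new sorted = [-14, -9, -7, -5, 0, 2, 9, 12, 20, 22, 26]
New median = 2
Delta = 2 - 1 = 1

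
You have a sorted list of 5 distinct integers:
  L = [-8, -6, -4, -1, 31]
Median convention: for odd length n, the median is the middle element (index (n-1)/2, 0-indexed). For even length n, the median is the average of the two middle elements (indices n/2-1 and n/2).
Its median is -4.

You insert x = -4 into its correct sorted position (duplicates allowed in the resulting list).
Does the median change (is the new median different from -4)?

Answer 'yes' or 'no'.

Old median = -4
Insert x = -4
New median = -4
Changed? no

Answer: no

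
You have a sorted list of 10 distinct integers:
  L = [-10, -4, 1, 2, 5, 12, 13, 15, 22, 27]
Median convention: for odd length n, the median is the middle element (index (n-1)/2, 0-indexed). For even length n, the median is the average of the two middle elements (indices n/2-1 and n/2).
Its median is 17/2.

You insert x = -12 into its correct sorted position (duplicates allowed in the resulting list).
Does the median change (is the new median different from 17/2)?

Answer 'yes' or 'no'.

Answer: yes

Derivation:
Old median = 17/2
Insert x = -12
New median = 5
Changed? yes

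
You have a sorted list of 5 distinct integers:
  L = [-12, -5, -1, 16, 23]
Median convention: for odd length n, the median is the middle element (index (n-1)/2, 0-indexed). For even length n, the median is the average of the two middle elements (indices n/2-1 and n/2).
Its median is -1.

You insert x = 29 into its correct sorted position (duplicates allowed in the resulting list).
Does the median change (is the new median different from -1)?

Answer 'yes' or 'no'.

Old median = -1
Insert x = 29
New median = 15/2
Changed? yes

Answer: yes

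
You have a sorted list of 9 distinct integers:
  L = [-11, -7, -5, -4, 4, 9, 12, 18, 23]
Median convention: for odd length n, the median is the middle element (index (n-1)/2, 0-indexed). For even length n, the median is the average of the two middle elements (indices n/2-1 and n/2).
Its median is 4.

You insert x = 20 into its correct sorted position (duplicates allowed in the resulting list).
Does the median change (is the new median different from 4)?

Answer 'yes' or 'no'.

Old median = 4
Insert x = 20
New median = 13/2
Changed? yes

Answer: yes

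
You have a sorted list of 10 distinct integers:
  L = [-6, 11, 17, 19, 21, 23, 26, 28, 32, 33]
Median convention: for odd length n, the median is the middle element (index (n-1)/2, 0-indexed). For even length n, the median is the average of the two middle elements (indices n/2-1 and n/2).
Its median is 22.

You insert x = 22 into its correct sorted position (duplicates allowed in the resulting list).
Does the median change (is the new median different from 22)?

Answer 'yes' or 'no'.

Answer: no

Derivation:
Old median = 22
Insert x = 22
New median = 22
Changed? no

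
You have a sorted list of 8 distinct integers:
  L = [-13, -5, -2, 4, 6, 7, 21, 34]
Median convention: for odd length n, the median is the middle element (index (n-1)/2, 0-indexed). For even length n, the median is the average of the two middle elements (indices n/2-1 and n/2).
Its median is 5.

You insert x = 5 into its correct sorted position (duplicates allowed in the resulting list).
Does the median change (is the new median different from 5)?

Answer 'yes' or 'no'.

Answer: no

Derivation:
Old median = 5
Insert x = 5
New median = 5
Changed? no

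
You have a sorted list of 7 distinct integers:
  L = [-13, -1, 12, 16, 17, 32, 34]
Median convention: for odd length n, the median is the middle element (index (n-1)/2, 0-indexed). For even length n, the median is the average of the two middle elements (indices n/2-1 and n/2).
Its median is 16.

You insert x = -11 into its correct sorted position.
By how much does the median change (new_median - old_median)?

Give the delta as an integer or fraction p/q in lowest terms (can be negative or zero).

Answer: -2

Derivation:
Old median = 16
After inserting x = -11: new sorted = [-13, -11, -1, 12, 16, 17, 32, 34]
New median = 14
Delta = 14 - 16 = -2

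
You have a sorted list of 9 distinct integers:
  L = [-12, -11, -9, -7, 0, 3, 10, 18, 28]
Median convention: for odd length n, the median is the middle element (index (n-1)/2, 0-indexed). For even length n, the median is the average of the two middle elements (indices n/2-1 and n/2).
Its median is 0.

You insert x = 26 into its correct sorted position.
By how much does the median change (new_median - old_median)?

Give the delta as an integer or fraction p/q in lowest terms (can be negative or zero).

Answer: 3/2

Derivation:
Old median = 0
After inserting x = 26: new sorted = [-12, -11, -9, -7, 0, 3, 10, 18, 26, 28]
New median = 3/2
Delta = 3/2 - 0 = 3/2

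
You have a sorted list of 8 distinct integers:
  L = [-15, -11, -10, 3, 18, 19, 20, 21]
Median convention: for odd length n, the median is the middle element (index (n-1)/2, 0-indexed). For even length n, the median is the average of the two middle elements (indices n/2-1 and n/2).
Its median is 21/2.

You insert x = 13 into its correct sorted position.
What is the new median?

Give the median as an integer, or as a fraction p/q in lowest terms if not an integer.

Old list (sorted, length 8): [-15, -11, -10, 3, 18, 19, 20, 21]
Old median = 21/2
Insert x = 13
Old length even (8). Middle pair: indices 3,4 = 3,18.
New length odd (9). New median = single middle element.
x = 13: 4 elements are < x, 4 elements are > x.
New sorted list: [-15, -11, -10, 3, 13, 18, 19, 20, 21]
New median = 13

Answer: 13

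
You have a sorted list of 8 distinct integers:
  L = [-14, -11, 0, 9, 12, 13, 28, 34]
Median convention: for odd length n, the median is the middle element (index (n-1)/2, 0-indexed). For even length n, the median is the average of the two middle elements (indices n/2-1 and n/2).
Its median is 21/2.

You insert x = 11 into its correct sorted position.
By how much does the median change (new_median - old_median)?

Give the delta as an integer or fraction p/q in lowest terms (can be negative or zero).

Old median = 21/2
After inserting x = 11: new sorted = [-14, -11, 0, 9, 11, 12, 13, 28, 34]
New median = 11
Delta = 11 - 21/2 = 1/2

Answer: 1/2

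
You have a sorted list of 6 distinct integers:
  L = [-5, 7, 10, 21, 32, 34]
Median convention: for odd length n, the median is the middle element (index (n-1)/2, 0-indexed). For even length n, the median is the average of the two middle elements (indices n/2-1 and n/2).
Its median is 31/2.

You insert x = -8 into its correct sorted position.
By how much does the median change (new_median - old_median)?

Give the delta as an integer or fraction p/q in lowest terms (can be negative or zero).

Old median = 31/2
After inserting x = -8: new sorted = [-8, -5, 7, 10, 21, 32, 34]
New median = 10
Delta = 10 - 31/2 = -11/2

Answer: -11/2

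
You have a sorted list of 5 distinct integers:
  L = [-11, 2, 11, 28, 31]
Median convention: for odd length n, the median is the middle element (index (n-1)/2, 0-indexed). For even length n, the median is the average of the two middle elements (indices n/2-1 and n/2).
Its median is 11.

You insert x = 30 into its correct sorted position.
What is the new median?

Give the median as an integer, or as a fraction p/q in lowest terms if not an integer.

Answer: 39/2

Derivation:
Old list (sorted, length 5): [-11, 2, 11, 28, 31]
Old median = 11
Insert x = 30
Old length odd (5). Middle was index 2 = 11.
New length even (6). New median = avg of two middle elements.
x = 30: 4 elements are < x, 1 elements are > x.
New sorted list: [-11, 2, 11, 28, 30, 31]
New median = 39/2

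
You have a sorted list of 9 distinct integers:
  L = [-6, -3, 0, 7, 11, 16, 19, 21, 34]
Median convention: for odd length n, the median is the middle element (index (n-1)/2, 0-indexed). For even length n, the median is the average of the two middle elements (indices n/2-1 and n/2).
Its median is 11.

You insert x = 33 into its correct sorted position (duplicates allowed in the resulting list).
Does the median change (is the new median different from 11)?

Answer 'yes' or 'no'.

Answer: yes

Derivation:
Old median = 11
Insert x = 33
New median = 27/2
Changed? yes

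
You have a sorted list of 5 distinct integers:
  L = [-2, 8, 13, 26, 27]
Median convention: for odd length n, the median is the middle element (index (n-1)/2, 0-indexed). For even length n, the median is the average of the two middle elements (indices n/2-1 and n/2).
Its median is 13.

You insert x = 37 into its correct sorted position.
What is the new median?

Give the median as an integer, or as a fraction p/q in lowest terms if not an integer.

Answer: 39/2

Derivation:
Old list (sorted, length 5): [-2, 8, 13, 26, 27]
Old median = 13
Insert x = 37
Old length odd (5). Middle was index 2 = 13.
New length even (6). New median = avg of two middle elements.
x = 37: 5 elements are < x, 0 elements are > x.
New sorted list: [-2, 8, 13, 26, 27, 37]
New median = 39/2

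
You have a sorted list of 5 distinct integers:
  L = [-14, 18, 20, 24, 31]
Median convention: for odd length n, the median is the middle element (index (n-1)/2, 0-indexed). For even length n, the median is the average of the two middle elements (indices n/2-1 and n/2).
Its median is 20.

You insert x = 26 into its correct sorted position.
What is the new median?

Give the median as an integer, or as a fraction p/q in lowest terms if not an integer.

Old list (sorted, length 5): [-14, 18, 20, 24, 31]
Old median = 20
Insert x = 26
Old length odd (5). Middle was index 2 = 20.
New length even (6). New median = avg of two middle elements.
x = 26: 4 elements are < x, 1 elements are > x.
New sorted list: [-14, 18, 20, 24, 26, 31]
New median = 22

Answer: 22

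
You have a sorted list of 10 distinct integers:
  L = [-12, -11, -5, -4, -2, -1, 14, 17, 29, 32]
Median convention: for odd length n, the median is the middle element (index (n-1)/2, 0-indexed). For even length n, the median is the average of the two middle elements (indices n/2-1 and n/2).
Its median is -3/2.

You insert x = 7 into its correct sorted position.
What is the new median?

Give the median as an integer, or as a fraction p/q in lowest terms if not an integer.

Old list (sorted, length 10): [-12, -11, -5, -4, -2, -1, 14, 17, 29, 32]
Old median = -3/2
Insert x = 7
Old length even (10). Middle pair: indices 4,5 = -2,-1.
New length odd (11). New median = single middle element.
x = 7: 6 elements are < x, 4 elements are > x.
New sorted list: [-12, -11, -5, -4, -2, -1, 7, 14, 17, 29, 32]
New median = -1

Answer: -1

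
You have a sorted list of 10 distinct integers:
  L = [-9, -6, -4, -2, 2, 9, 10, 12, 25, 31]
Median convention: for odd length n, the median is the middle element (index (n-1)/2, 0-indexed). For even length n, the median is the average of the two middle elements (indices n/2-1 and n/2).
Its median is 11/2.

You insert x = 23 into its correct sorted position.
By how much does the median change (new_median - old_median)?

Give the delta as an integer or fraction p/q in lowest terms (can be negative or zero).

Old median = 11/2
After inserting x = 23: new sorted = [-9, -6, -4, -2, 2, 9, 10, 12, 23, 25, 31]
New median = 9
Delta = 9 - 11/2 = 7/2

Answer: 7/2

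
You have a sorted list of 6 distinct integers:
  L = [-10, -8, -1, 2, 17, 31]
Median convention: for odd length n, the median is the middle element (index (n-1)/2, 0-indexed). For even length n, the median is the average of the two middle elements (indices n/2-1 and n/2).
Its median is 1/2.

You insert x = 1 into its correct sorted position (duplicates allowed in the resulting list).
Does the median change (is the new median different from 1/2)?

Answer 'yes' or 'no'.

Old median = 1/2
Insert x = 1
New median = 1
Changed? yes

Answer: yes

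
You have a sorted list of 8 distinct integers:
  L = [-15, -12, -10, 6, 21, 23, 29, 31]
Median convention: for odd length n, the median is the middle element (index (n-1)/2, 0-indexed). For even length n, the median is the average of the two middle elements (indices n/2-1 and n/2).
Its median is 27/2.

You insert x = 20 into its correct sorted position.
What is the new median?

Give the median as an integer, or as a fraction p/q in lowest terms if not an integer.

Answer: 20

Derivation:
Old list (sorted, length 8): [-15, -12, -10, 6, 21, 23, 29, 31]
Old median = 27/2
Insert x = 20
Old length even (8). Middle pair: indices 3,4 = 6,21.
New length odd (9). New median = single middle element.
x = 20: 4 elements are < x, 4 elements are > x.
New sorted list: [-15, -12, -10, 6, 20, 21, 23, 29, 31]
New median = 20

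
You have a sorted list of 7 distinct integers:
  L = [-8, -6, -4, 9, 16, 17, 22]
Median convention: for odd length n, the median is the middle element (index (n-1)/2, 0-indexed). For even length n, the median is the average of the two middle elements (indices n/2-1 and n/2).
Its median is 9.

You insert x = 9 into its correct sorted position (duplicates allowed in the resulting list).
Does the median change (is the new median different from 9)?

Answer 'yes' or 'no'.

Old median = 9
Insert x = 9
New median = 9
Changed? no

Answer: no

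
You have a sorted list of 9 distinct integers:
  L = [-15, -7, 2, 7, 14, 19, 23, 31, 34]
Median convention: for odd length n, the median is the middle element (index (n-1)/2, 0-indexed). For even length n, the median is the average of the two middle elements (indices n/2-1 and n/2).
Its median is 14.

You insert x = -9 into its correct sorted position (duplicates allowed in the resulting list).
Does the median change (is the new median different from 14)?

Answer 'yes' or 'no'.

Answer: yes

Derivation:
Old median = 14
Insert x = -9
New median = 21/2
Changed? yes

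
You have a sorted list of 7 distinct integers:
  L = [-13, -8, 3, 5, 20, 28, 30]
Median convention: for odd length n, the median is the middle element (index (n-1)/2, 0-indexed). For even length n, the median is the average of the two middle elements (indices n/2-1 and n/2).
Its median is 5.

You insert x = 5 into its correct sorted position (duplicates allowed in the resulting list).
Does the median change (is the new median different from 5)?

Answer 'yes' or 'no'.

Old median = 5
Insert x = 5
New median = 5
Changed? no

Answer: no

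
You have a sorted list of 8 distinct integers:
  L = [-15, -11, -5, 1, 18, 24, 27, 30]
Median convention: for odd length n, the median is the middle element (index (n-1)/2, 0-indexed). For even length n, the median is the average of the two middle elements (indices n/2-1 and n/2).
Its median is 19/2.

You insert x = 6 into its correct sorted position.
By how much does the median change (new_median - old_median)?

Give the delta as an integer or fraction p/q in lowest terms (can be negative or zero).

Answer: -7/2

Derivation:
Old median = 19/2
After inserting x = 6: new sorted = [-15, -11, -5, 1, 6, 18, 24, 27, 30]
New median = 6
Delta = 6 - 19/2 = -7/2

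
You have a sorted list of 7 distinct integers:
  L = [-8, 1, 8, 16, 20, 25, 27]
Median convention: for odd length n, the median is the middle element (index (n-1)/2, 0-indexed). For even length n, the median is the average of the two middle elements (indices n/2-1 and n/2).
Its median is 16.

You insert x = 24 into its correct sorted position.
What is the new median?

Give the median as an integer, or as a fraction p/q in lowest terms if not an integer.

Answer: 18

Derivation:
Old list (sorted, length 7): [-8, 1, 8, 16, 20, 25, 27]
Old median = 16
Insert x = 24
Old length odd (7). Middle was index 3 = 16.
New length even (8). New median = avg of two middle elements.
x = 24: 5 elements are < x, 2 elements are > x.
New sorted list: [-8, 1, 8, 16, 20, 24, 25, 27]
New median = 18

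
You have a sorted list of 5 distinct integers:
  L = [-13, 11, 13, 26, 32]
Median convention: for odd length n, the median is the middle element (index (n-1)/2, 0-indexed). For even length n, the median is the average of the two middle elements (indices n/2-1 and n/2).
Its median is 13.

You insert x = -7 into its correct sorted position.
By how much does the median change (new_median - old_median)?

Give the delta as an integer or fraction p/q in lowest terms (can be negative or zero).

Old median = 13
After inserting x = -7: new sorted = [-13, -7, 11, 13, 26, 32]
New median = 12
Delta = 12 - 13 = -1

Answer: -1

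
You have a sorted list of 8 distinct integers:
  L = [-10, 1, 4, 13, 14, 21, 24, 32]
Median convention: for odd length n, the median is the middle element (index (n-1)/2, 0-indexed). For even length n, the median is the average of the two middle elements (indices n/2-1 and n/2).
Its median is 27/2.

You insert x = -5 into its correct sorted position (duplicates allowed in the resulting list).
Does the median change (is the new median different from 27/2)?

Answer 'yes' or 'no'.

Answer: yes

Derivation:
Old median = 27/2
Insert x = -5
New median = 13
Changed? yes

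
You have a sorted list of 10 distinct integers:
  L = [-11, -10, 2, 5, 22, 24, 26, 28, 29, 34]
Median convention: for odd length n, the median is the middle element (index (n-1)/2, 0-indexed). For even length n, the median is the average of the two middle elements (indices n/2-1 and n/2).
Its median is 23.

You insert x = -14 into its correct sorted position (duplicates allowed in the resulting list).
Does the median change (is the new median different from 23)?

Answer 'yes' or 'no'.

Answer: yes

Derivation:
Old median = 23
Insert x = -14
New median = 22
Changed? yes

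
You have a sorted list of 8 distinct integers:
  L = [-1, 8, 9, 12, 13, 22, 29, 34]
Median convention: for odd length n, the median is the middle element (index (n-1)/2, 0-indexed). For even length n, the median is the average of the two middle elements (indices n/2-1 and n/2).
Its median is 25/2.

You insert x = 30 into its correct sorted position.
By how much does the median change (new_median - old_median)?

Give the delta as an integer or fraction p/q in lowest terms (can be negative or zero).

Old median = 25/2
After inserting x = 30: new sorted = [-1, 8, 9, 12, 13, 22, 29, 30, 34]
New median = 13
Delta = 13 - 25/2 = 1/2

Answer: 1/2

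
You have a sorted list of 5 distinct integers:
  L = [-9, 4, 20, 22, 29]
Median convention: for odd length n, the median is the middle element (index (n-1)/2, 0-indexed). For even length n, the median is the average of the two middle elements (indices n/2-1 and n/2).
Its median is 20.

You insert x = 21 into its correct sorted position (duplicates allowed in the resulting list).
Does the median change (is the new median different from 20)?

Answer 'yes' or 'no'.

Answer: yes

Derivation:
Old median = 20
Insert x = 21
New median = 41/2
Changed? yes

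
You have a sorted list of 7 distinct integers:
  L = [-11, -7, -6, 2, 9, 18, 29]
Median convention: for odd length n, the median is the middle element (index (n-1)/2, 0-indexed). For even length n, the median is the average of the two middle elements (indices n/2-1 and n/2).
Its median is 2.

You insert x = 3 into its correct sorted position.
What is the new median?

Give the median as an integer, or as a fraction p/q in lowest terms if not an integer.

Old list (sorted, length 7): [-11, -7, -6, 2, 9, 18, 29]
Old median = 2
Insert x = 3
Old length odd (7). Middle was index 3 = 2.
New length even (8). New median = avg of two middle elements.
x = 3: 4 elements are < x, 3 elements are > x.
New sorted list: [-11, -7, -6, 2, 3, 9, 18, 29]
New median = 5/2

Answer: 5/2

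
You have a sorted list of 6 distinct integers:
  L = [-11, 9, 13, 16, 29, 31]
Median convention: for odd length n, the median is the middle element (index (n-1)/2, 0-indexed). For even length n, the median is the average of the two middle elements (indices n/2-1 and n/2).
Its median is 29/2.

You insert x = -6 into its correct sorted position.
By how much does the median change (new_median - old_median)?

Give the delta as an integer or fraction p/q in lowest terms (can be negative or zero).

Answer: -3/2

Derivation:
Old median = 29/2
After inserting x = -6: new sorted = [-11, -6, 9, 13, 16, 29, 31]
New median = 13
Delta = 13 - 29/2 = -3/2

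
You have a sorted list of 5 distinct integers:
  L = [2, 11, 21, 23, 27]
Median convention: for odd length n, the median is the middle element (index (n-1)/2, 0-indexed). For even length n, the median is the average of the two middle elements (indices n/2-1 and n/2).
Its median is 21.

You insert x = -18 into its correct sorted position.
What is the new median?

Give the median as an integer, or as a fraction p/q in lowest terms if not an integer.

Old list (sorted, length 5): [2, 11, 21, 23, 27]
Old median = 21
Insert x = -18
Old length odd (5). Middle was index 2 = 21.
New length even (6). New median = avg of two middle elements.
x = -18: 0 elements are < x, 5 elements are > x.
New sorted list: [-18, 2, 11, 21, 23, 27]
New median = 16

Answer: 16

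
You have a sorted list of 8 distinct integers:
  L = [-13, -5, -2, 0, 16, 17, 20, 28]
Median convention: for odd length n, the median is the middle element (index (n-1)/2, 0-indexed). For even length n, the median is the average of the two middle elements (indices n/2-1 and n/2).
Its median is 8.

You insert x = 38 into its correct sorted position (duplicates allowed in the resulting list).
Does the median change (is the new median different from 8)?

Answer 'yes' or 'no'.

Old median = 8
Insert x = 38
New median = 16
Changed? yes

Answer: yes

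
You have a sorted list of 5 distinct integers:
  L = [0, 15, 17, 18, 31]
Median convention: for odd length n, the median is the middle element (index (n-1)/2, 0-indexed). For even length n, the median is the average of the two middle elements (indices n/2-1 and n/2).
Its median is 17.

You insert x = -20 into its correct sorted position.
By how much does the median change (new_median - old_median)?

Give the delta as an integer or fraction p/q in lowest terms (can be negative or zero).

Old median = 17
After inserting x = -20: new sorted = [-20, 0, 15, 17, 18, 31]
New median = 16
Delta = 16 - 17 = -1

Answer: -1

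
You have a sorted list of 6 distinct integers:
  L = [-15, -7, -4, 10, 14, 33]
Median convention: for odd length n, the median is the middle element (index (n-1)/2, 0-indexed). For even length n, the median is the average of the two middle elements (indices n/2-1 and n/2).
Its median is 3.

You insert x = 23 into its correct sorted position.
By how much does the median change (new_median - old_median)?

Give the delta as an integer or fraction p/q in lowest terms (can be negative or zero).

Old median = 3
After inserting x = 23: new sorted = [-15, -7, -4, 10, 14, 23, 33]
New median = 10
Delta = 10 - 3 = 7

Answer: 7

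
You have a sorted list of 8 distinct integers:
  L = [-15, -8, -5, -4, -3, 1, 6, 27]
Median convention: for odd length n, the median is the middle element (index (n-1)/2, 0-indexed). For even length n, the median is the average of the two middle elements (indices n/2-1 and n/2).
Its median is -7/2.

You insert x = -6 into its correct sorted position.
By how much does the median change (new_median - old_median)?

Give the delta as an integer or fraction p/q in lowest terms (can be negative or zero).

Answer: -1/2

Derivation:
Old median = -7/2
After inserting x = -6: new sorted = [-15, -8, -6, -5, -4, -3, 1, 6, 27]
New median = -4
Delta = -4 - -7/2 = -1/2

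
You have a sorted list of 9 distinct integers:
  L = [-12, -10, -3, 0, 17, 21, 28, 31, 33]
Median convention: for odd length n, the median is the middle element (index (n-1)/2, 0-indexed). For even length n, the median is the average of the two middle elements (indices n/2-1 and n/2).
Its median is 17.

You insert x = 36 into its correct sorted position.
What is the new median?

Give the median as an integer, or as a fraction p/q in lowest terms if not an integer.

Answer: 19

Derivation:
Old list (sorted, length 9): [-12, -10, -3, 0, 17, 21, 28, 31, 33]
Old median = 17
Insert x = 36
Old length odd (9). Middle was index 4 = 17.
New length even (10). New median = avg of two middle elements.
x = 36: 9 elements are < x, 0 elements are > x.
New sorted list: [-12, -10, -3, 0, 17, 21, 28, 31, 33, 36]
New median = 19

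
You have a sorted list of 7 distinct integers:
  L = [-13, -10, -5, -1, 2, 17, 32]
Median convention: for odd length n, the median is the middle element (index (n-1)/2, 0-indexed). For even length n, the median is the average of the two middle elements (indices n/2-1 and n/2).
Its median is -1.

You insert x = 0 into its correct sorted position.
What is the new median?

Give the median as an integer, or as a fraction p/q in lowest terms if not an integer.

Old list (sorted, length 7): [-13, -10, -5, -1, 2, 17, 32]
Old median = -1
Insert x = 0
Old length odd (7). Middle was index 3 = -1.
New length even (8). New median = avg of two middle elements.
x = 0: 4 elements are < x, 3 elements are > x.
New sorted list: [-13, -10, -5, -1, 0, 2, 17, 32]
New median = -1/2

Answer: -1/2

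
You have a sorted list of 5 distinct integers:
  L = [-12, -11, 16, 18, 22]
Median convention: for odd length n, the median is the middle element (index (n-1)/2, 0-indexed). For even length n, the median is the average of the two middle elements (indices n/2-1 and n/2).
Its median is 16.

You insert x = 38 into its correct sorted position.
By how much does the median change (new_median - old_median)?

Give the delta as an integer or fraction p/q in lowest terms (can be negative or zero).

Answer: 1

Derivation:
Old median = 16
After inserting x = 38: new sorted = [-12, -11, 16, 18, 22, 38]
New median = 17
Delta = 17 - 16 = 1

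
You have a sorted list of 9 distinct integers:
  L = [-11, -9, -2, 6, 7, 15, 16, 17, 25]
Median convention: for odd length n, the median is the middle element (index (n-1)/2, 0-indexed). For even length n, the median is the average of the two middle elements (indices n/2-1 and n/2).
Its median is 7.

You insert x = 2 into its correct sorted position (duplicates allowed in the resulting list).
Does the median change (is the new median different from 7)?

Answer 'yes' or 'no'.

Old median = 7
Insert x = 2
New median = 13/2
Changed? yes

Answer: yes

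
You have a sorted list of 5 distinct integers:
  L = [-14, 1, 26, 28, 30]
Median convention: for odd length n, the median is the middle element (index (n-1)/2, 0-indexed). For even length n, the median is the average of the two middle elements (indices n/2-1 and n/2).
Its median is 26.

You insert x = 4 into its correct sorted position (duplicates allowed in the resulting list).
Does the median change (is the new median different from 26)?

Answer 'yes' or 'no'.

Old median = 26
Insert x = 4
New median = 15
Changed? yes

Answer: yes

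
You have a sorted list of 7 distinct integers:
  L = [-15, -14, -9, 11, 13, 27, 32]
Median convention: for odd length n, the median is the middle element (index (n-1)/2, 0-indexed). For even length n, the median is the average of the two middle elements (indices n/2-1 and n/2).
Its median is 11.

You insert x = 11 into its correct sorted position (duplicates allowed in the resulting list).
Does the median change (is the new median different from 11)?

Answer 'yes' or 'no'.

Answer: no

Derivation:
Old median = 11
Insert x = 11
New median = 11
Changed? no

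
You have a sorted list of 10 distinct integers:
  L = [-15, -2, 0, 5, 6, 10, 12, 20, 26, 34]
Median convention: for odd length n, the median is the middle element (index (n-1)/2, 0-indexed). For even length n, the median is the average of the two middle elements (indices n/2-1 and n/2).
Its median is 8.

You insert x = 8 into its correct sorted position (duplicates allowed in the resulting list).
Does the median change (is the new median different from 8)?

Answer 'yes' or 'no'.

Old median = 8
Insert x = 8
New median = 8
Changed? no

Answer: no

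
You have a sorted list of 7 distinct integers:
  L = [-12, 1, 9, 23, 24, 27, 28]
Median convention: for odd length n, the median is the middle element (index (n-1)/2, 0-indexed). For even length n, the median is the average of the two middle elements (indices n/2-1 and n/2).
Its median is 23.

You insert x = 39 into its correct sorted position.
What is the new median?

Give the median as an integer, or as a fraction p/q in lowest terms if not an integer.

Old list (sorted, length 7): [-12, 1, 9, 23, 24, 27, 28]
Old median = 23
Insert x = 39
Old length odd (7). Middle was index 3 = 23.
New length even (8). New median = avg of two middle elements.
x = 39: 7 elements are < x, 0 elements are > x.
New sorted list: [-12, 1, 9, 23, 24, 27, 28, 39]
New median = 47/2

Answer: 47/2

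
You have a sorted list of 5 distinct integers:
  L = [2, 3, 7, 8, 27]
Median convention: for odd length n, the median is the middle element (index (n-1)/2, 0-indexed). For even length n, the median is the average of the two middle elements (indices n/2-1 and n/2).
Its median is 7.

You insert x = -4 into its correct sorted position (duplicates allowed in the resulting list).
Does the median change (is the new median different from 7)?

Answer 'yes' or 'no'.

Old median = 7
Insert x = -4
New median = 5
Changed? yes

Answer: yes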